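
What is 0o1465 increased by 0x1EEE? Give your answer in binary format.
Convert 0o1465 (octal) → 1×512 + 4×64 + 6×8 + 5 = 821 (decimal)
Convert 0x1EEE (hexadecimal) → 1×4096 + 14×256 + 14×16 + 14 = 7918 (decimal)
Compute 821 + 7918 = 8739
Convert 8739 (decimal) → 8739 = 8192 + 512 + 32 + 2 + 1 → 0b10001000100011 (binary)
0b10001000100011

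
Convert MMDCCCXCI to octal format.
Convert MMDCCCXCI (Roman numeral) → 1000 + 1000 + 500 + 100 + 100 + 100 + 90 + 1 = 2891 (decimal)
Convert 2891 (decimal) → 2891 = 5×512 + 5×64 + 1×8 + 3 → 0o5513 (octal)
0o5513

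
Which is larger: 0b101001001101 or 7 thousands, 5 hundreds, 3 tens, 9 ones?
Convert 0b101001001101 (binary) → 2048 + 512 + 64 + 8 + 4 + 1 = 2637 (decimal)
Convert 7 thousands, 5 hundreds, 3 tens, 9 ones (place-value notation) → 7×1000 + 5×100 + 3×10 + 9 = 7539 (decimal)
Compare 2637 vs 7539: larger = 7539
7539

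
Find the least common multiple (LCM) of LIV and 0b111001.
Convert LIV (Roman numeral) → 50 + 4 = 54 (decimal)
Convert 0b111001 (binary) → 32 + 16 + 8 + 1 = 57 (decimal)
Compute lcm(54, 57) = 1026
1026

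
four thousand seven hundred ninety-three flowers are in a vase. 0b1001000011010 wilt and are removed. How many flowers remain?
Convert four thousand seven hundred ninety-three (English words) → 4×1000 + 7×100 + 93 = 4793 (decimal)
Convert 0b1001000011010 (binary) → 4096 + 512 + 16 + 8 + 2 = 4634 (decimal)
Compute 4793 - 4634 = 159
159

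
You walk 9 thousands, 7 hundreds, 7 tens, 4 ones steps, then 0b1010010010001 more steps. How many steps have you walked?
Convert 9 thousands, 7 hundreds, 7 tens, 4 ones (place-value notation) → 9×1000 + 7×100 + 7×10 + 4 = 9774 (decimal)
Convert 0b1010010010001 (binary) → 4096 + 1024 + 128 + 16 + 1 = 5265 (decimal)
Compute 9774 + 5265 = 15039
15039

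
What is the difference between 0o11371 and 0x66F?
Convert 0o11371 (octal) → 1×4096 + 1×512 + 3×64 + 7×8 + 1 = 4857 (decimal)
Convert 0x66F (hexadecimal) → 6×256 + 6×16 + 15 = 1647 (decimal)
Difference: |4857 - 1647| = 3210
3210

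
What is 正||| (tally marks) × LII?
Convert 正||| (tally marks) → 5 + 3 = 8 (decimal)
Convert LII (Roman numeral) → 50 + 1 + 1 = 52 (decimal)
Compute 8 × 52 = 416
416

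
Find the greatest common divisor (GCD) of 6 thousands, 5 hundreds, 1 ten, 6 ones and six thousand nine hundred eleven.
Convert 6 thousands, 5 hundreds, 1 ten, 6 ones (place-value notation) → 6×1000 + 5×100 + 1×10 + 6 = 6516 (decimal)
Convert six thousand nine hundred eleven (English words) → 6×1000 + 9×100 + 11 = 6911 (decimal)
Compute gcd(6516, 6911) = 1
1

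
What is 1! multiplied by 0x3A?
Convert 1! (factorial) → 1 (decimal)
Convert 0x3A (hexadecimal) → 3×16 + 10 = 58 (decimal)
Compute 1 × 58 = 58
58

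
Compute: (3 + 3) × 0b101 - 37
Convert 0b101 (binary) → 4 + 1 = 5 (decimal)
Expression in decimal: (3 + 3) × 5 - 37
Parentheses first: 3 + 3 = 6
Multiply: 6 × 5 = 30
Subtract: 30 - 37 = -7
-7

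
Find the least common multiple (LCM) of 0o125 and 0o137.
Convert 0o125 (octal) → 1×64 + 2×8 + 5 = 85 (decimal)
Convert 0o137 (octal) → 1×64 + 3×8 + 7 = 95 (decimal)
Compute lcm(85, 95) = 1615
1615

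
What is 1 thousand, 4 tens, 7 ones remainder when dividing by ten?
Convert 1 thousand, 4 tens, 7 ones (place-value notation) → 1×1000 + 4×10 + 7 = 1047 (decimal)
Convert ten (English words) → 10 (decimal)
Compute 1047 mod 10 = 7
7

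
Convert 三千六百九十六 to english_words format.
Convert 三千六百九十六 (Chinese numeral) → 3×1000 + 6×100 + 9×10 + 6 = 3696 (decimal)
Convert 3696 (decimal) → 3696 = 3×1000 + 6×100 + 96 → three thousand six hundred ninety-six (English words)
three thousand six hundred ninety-six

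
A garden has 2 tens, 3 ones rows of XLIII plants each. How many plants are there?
Convert XLIII (Roman numeral) → 40 + 1 + 1 + 1 = 43 (decimal)
Convert 2 tens, 3 ones (place-value notation) → 2×10 + 3 = 23 (decimal)
Compute 43 × 23 = 989
989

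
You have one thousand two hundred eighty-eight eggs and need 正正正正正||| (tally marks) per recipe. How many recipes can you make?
Convert one thousand two hundred eighty-eight (English words) → 1×1000 + 2×100 + 88 = 1288 (decimal)
Convert 正正正正正||| (tally marks) → 5 + 5 + 5 + 5 + 5 + 3 = 28 (decimal)
Compute 1288 ÷ 28 = 46
46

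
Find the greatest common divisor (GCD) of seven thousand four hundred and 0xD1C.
Convert seven thousand four hundred (English words) → 7×1000 + 4×100 = 7400 (decimal)
Convert 0xD1C (hexadecimal) → 13×256 + 1×16 + 12 = 3356 (decimal)
Compute gcd(7400, 3356) = 4
4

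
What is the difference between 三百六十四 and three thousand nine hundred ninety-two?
Convert 三百六十四 (Chinese numeral) → 3×100 + 6×10 + 4 = 364 (decimal)
Convert three thousand nine hundred ninety-two (English words) → 3×1000 + 9×100 + 92 = 3992 (decimal)
Difference: |364 - 3992| = 3628
3628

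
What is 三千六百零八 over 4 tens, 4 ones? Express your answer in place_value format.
Convert 三千六百零八 (Chinese numeral) → 3×1000 + 6×100 + 8 = 3608 (decimal)
Convert 4 tens, 4 ones (place-value notation) → 4×10 + 4 = 44 (decimal)
Compute 3608 ÷ 44 = 82
Convert 82 (decimal) → 82 = 8×10 + 2 → 8 tens, 2 ones (place-value notation)
8 tens, 2 ones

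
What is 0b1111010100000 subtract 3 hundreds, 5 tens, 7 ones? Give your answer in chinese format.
Convert 0b1111010100000 (binary) → 4096 + 2048 + 1024 + 512 + 128 + 32 = 7840 (decimal)
Convert 3 hundreds, 5 tens, 7 ones (place-value notation) → 3×100 + 5×10 + 7 = 357 (decimal)
Compute 7840 - 357 = 7483
Convert 7483 (decimal) → 7483 = 7×1000 + 4×100 + 8×10 + 3 → 七千四百八十三 (Chinese numeral)
七千四百八十三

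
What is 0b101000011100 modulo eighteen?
Convert 0b101000011100 (binary) → 2048 + 512 + 16 + 8 + 4 = 2588 (decimal)
Convert eighteen (English words) → 18 (decimal)
Compute 2588 mod 18 = 14
14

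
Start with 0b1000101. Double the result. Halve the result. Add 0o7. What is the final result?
Convert 0b1000101 (binary) → 64 + 4 + 1 = 69 (decimal)
Start: 69
69 × 2 = 138
138 ÷ 2 = 69
Convert 0o7 (octal) → 7 (decimal)
69 + 7 = 76
76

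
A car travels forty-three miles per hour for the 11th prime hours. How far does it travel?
Convert forty-three (English words) → 43 (decimal)
Convert the 11th prime (prime index) → 31 (decimal)
Compute 43 × 31 = 1333
1333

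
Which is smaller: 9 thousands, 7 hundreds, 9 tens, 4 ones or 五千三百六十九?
Convert 9 thousands, 7 hundreds, 9 tens, 4 ones (place-value notation) → 9×1000 + 7×100 + 9×10 + 4 = 9794 (decimal)
Convert 五千三百六十九 (Chinese numeral) → 5×1000 + 3×100 + 6×10 + 9 = 5369 (decimal)
Compare 9794 vs 5369: smaller = 5369
5369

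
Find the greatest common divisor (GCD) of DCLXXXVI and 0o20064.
Convert DCLXXXVI (Roman numeral) → 500 + 100 + 50 + 10 + 10 + 10 + 5 + 1 = 686 (decimal)
Convert 0o20064 (octal) → 2×4096 + 6×8 + 4 = 8244 (decimal)
Compute gcd(686, 8244) = 2
2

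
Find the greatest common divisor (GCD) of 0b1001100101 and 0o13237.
Convert 0b1001100101 (binary) → 512 + 64 + 32 + 4 + 1 = 613 (decimal)
Convert 0o13237 (octal) → 1×4096 + 3×512 + 2×64 + 3×8 + 7 = 5791 (decimal)
Compute gcd(613, 5791) = 1
1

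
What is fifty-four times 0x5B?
Convert fifty-four (English words) → 54 (decimal)
Convert 0x5B (hexadecimal) → 5×16 + 11 = 91 (decimal)
Compute 54 × 91 = 4914
4914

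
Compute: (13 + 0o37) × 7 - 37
Convert 0o37 (octal) → 3×8 + 7 = 31 (decimal)
Expression in decimal: (13 + 31) × 7 - 37
Parentheses first: 13 + 31 = 44
Multiply: 44 × 7 = 308
Subtract: 308 - 37 = 271
271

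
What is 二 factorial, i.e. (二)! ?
Convert 二 (Chinese numeral) → 2 (decimal)
Compute 2! = 2
2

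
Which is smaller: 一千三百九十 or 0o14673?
Convert 一千三百九十 (Chinese numeral) → 1×1000 + 3×100 + 9×10 = 1390 (decimal)
Convert 0o14673 (octal) → 1×4096 + 4×512 + 6×64 + 7×8 + 3 = 6587 (decimal)
Compare 1390 vs 6587: smaller = 1390
1390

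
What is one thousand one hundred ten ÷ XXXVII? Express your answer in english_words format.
Convert one thousand one hundred ten (English words) → 1×1000 + 1×100 + 10 = 1110 (decimal)
Convert XXXVII (Roman numeral) → 10 + 10 + 10 + 5 + 1 + 1 = 37 (decimal)
Compute 1110 ÷ 37 = 30
Convert 30 (decimal) → thirty (English words)
thirty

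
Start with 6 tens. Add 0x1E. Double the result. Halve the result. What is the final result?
Convert 6 tens (place-value notation) → 6×10 = 60 (decimal)
Start: 60
Convert 0x1E (hexadecimal) → 1×16 + 14 = 30 (decimal)
60 + 30 = 90
90 × 2 = 180
180 ÷ 2 = 90
90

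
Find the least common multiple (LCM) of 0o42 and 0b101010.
Convert 0o42 (octal) → 4×8 + 2 = 34 (decimal)
Convert 0b101010 (binary) → 32 + 8 + 2 = 42 (decimal)
Compute lcm(34, 42) = 714
714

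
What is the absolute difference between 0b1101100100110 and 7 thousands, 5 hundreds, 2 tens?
Convert 0b1101100100110 (binary) → 4096 + 2048 + 512 + 256 + 32 + 4 + 2 = 6950 (decimal)
Convert 7 thousands, 5 hundreds, 2 tens (place-value notation) → 7×1000 + 5×100 + 2×10 = 7520 (decimal)
Compute |6950 - 7520| = 570
570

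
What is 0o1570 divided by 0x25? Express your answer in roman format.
Convert 0o1570 (octal) → 1×512 + 5×64 + 7×8 = 888 (decimal)
Convert 0x25 (hexadecimal) → 2×16 + 5 = 37 (decimal)
Compute 888 ÷ 37 = 24
Convert 24 (decimal) → 24 = 10 + 10 + 4 → XXIV (Roman numeral)
XXIV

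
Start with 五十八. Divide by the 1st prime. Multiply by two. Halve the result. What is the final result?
Convert 五十八 (Chinese numeral) → 5×10 + 8 = 58 (decimal)
Start: 58
Convert the 1st prime (prime index) → 2 (decimal)
58 ÷ 2 = 29
Convert two (English words) → 2 (decimal)
29 × 2 = 58
58 ÷ 2 = 29
29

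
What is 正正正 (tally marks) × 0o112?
Convert 正正正 (tally marks) → 5 + 5 + 5 = 15 (decimal)
Convert 0o112 (octal) → 1×64 + 1×8 + 2 = 74 (decimal)
Compute 15 × 74 = 1110
1110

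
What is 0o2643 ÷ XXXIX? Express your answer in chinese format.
Convert 0o2643 (octal) → 2×512 + 6×64 + 4×8 + 3 = 1443 (decimal)
Convert XXXIX (Roman numeral) → 10 + 10 + 10 + 9 = 39 (decimal)
Compute 1443 ÷ 39 = 37
Convert 37 (decimal) → 37 = 3×10 + 7 → 三十七 (Chinese numeral)
三十七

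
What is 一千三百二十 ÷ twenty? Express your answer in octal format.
Convert 一千三百二十 (Chinese numeral) → 1×1000 + 3×100 + 2×10 = 1320 (decimal)
Convert twenty (English words) → 20 (decimal)
Compute 1320 ÷ 20 = 66
Convert 66 (decimal) → 66 = 1×64 + 2 → 0o102 (octal)
0o102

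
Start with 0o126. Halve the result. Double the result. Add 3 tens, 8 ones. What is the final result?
Convert 0o126 (octal) → 1×64 + 2×8 + 6 = 86 (decimal)
Start: 86
86 ÷ 2 = 43
43 × 2 = 86
Convert 3 tens, 8 ones (place-value notation) → 3×10 + 8 = 38 (decimal)
86 + 38 = 124
124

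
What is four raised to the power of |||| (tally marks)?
Convert four (English words) → 4 (decimal)
Convert |||| (tally marks) → 4 (decimal)
Compute 4 ^ 4 = 256
256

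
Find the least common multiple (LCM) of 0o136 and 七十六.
Convert 0o136 (octal) → 1×64 + 3×8 + 6 = 94 (decimal)
Convert 七十六 (Chinese numeral) → 7×10 + 6 = 76 (decimal)
Compute lcm(94, 76) = 3572
3572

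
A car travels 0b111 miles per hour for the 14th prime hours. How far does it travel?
Convert 0b111 (binary) → 4 + 2 + 1 = 7 (decimal)
Convert the 14th prime (prime index) → 43 (decimal)
Compute 7 × 43 = 301
301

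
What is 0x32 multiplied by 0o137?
Convert 0x32 (hexadecimal) → 3×16 + 2 = 50 (decimal)
Convert 0o137 (octal) → 1×64 + 3×8 + 7 = 95 (decimal)
Compute 50 × 95 = 4750
4750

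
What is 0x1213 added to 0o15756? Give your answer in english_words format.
Convert 0x1213 (hexadecimal) → 1×4096 + 2×256 + 1×16 + 3 = 4627 (decimal)
Convert 0o15756 (octal) → 1×4096 + 5×512 + 7×64 + 5×8 + 6 = 7150 (decimal)
Compute 4627 + 7150 = 11777
Convert 11777 (decimal) → 11777 = 11×1000 + 7×100 + 77 → eleven thousand seven hundred seventy-seven (English words)
eleven thousand seven hundred seventy-seven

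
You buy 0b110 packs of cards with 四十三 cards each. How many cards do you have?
Convert 四十三 (Chinese numeral) → 4×10 + 3 = 43 (decimal)
Convert 0b110 (binary) → 4 + 2 = 6 (decimal)
Compute 43 × 6 = 258
258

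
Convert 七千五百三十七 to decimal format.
Convert 七千五百三十七 (Chinese numeral) → 7×1000 + 5×100 + 3×10 + 7 = 7537 (decimal)
7537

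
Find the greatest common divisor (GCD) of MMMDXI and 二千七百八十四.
Convert MMMDXI (Roman numeral) → 1000 + 1000 + 1000 + 500 + 10 + 1 = 3511 (decimal)
Convert 二千七百八十四 (Chinese numeral) → 2×1000 + 7×100 + 8×10 + 4 = 2784 (decimal)
Compute gcd(3511, 2784) = 1
1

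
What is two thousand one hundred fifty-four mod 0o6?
Convert two thousand one hundred fifty-four (English words) → 2×1000 + 1×100 + 54 = 2154 (decimal)
Convert 0o6 (octal) → 6 (decimal)
Compute 2154 mod 6 = 0
0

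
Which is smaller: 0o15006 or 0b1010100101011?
Convert 0o15006 (octal) → 1×4096 + 5×512 + 6 = 6662 (decimal)
Convert 0b1010100101011 (binary) → 4096 + 1024 + 256 + 32 + 8 + 2 + 1 = 5419 (decimal)
Compare 6662 vs 5419: smaller = 5419
5419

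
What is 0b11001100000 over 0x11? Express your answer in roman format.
Convert 0b11001100000 (binary) → 1024 + 512 + 64 + 32 = 1632 (decimal)
Convert 0x11 (hexadecimal) → 1×16 + 1 = 17 (decimal)
Compute 1632 ÷ 17 = 96
Convert 96 (decimal) → 96 = 90 + 5 + 1 → XCVI (Roman numeral)
XCVI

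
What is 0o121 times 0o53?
Convert 0o121 (octal) → 1×64 + 2×8 + 1 = 81 (decimal)
Convert 0o53 (octal) → 5×8 + 3 = 43 (decimal)
Compute 81 × 43 = 3483
3483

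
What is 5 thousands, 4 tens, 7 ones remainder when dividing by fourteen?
Convert 5 thousands, 4 tens, 7 ones (place-value notation) → 5×1000 + 4×10 + 7 = 5047 (decimal)
Convert fourteen (English words) → 14 (decimal)
Compute 5047 mod 14 = 7
7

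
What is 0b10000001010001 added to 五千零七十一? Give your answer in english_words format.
Convert 0b10000001010001 (binary) → 8192 + 64 + 16 + 1 = 8273 (decimal)
Convert 五千零七十一 (Chinese numeral) → 5×1000 + 7×10 + 1 = 5071 (decimal)
Compute 8273 + 5071 = 13344
Convert 13344 (decimal) → 13344 = 13×1000 + 3×100 + 44 → thirteen thousand three hundred forty-four (English words)
thirteen thousand three hundred forty-four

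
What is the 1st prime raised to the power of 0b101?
Convert the 1st prime (prime index) → 2 (decimal)
Convert 0b101 (binary) → 4 + 1 = 5 (decimal)
Compute 2 ^ 5 = 32
32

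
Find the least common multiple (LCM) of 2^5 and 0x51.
Convert 2^5 (power) → 32 (decimal)
Convert 0x51 (hexadecimal) → 5×16 + 1 = 81 (decimal)
Compute lcm(32, 81) = 2592
2592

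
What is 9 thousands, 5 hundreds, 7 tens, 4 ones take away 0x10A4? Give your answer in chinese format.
Convert 9 thousands, 5 hundreds, 7 tens, 4 ones (place-value notation) → 9×1000 + 5×100 + 7×10 + 4 = 9574 (decimal)
Convert 0x10A4 (hexadecimal) → 1×4096 + 10×16 + 4 = 4260 (decimal)
Compute 9574 - 4260 = 5314
Convert 5314 (decimal) → 5314 = 5×1000 + 3×100 + 1×10 + 4 → 五千三百一十四 (Chinese numeral)
五千三百一十四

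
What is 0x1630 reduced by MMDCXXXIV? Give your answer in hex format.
Convert 0x1630 (hexadecimal) → 1×4096 + 6×256 + 3×16 = 5680 (decimal)
Convert MMDCXXXIV (Roman numeral) → 1000 + 1000 + 500 + 100 + 10 + 10 + 10 + 4 = 2634 (decimal)
Compute 5680 - 2634 = 3046
Convert 3046 (decimal) → 3046 = 11×256 + 14×16 + 6 → 0xBE6 (hexadecimal)
0xBE6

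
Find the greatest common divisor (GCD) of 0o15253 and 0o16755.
Convert 0o15253 (octal) → 1×4096 + 5×512 + 2×64 + 5×8 + 3 = 6827 (decimal)
Convert 0o16755 (octal) → 1×4096 + 6×512 + 7×64 + 5×8 + 5 = 7661 (decimal)
Compute gcd(6827, 7661) = 1
1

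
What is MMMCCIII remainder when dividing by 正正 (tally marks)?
Convert MMMCCIII (Roman numeral) → 1000 + 1000 + 1000 + 100 + 100 + 1 + 1 + 1 = 3203 (decimal)
Convert 正正 (tally marks) → 5 + 5 = 10 (decimal)
Compute 3203 mod 10 = 3
3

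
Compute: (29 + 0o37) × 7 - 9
Convert 0o37 (octal) → 3×8 + 7 = 31 (decimal)
Expression in decimal: (29 + 31) × 7 - 9
Parentheses first: 29 + 31 = 60
Multiply: 60 × 7 = 420
Subtract: 420 - 9 = 411
411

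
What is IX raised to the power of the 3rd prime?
Convert IX (Roman numeral) → 9 (decimal)
Convert the 3rd prime (prime index) → 5 (decimal)
Compute 9 ^ 5 = 59049
59049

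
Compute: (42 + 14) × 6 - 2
Parentheses first: 42 + 14 = 56
Multiply: 56 × 6 = 336
Subtract: 336 - 2 = 334
334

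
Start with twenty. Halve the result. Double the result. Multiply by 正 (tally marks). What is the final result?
Convert twenty (English words) → 20 (decimal)
Start: 20
20 ÷ 2 = 10
10 × 2 = 20
Convert 正 (tally marks) → 5 (decimal)
20 × 5 = 100
100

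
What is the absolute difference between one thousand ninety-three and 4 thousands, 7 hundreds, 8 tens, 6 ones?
Convert one thousand ninety-three (English words) → 1×1000 + 93 = 1093 (decimal)
Convert 4 thousands, 7 hundreds, 8 tens, 6 ones (place-value notation) → 4×1000 + 7×100 + 8×10 + 6 = 4786 (decimal)
Compute |1093 - 4786| = 3693
3693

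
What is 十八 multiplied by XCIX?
Convert 十八 (Chinese numeral) → 1×10 + 8 = 18 (decimal)
Convert XCIX (Roman numeral) → 90 + 9 = 99 (decimal)
Compute 18 × 99 = 1782
1782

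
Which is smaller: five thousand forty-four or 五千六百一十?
Convert five thousand forty-four (English words) → 5×1000 + 44 = 5044 (decimal)
Convert 五千六百一十 (Chinese numeral) → 5×1000 + 6×100 + 1×10 = 5610 (decimal)
Compare 5044 vs 5610: smaller = 5044
5044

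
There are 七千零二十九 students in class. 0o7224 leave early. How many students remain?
Convert 七千零二十九 (Chinese numeral) → 7×1000 + 2×10 + 9 = 7029 (decimal)
Convert 0o7224 (octal) → 7×512 + 2×64 + 2×8 + 4 = 3732 (decimal)
Compute 7029 - 3732 = 3297
3297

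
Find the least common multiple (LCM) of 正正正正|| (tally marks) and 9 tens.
Convert 正正正正|| (tally marks) → 5 + 5 + 5 + 5 + 2 = 22 (decimal)
Convert 9 tens (place-value notation) → 9×10 = 90 (decimal)
Compute lcm(22, 90) = 990
990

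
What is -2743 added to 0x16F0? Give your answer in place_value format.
Convert 0x16F0 (hexadecimal) → 1×4096 + 6×256 + 15×16 = 5872 (decimal)
Compute -2743 + 5872 = 3129
Convert 3129 (decimal) → 3129 = 3×1000 + 1×100 + 2×10 + 9 → 3 thousands, 1 hundred, 2 tens, 9 ones (place-value notation)
3 thousands, 1 hundred, 2 tens, 9 ones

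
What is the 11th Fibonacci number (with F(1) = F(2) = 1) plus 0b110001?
The 11th Fibonacci number (with F(1) = F(2) = 1): 1, 1, 2, 3, 5, 8, 13, 21, 34, 55, 89 → 89
Convert 0b110001 (binary) → 32 + 16 + 1 = 49 (decimal)
Compute 89 + 49 = 138
138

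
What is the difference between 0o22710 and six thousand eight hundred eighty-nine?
Convert 0o22710 (octal) → 2×4096 + 2×512 + 7×64 + 1×8 = 9672 (decimal)
Convert six thousand eight hundred eighty-nine (English words) → 6×1000 + 8×100 + 89 = 6889 (decimal)
Difference: |9672 - 6889| = 2783
2783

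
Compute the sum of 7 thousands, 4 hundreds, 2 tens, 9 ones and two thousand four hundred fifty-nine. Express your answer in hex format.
Convert 7 thousands, 4 hundreds, 2 tens, 9 ones (place-value notation) → 7×1000 + 4×100 + 2×10 + 9 = 7429 (decimal)
Convert two thousand four hundred fifty-nine (English words) → 2×1000 + 4×100 + 59 = 2459 (decimal)
Compute 7429 + 2459 = 9888
Convert 9888 (decimal) → 9888 = 2×4096 + 6×256 + 10×16 → 0x26A0 (hexadecimal)
0x26A0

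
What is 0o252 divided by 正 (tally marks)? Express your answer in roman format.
Convert 0o252 (octal) → 2×64 + 5×8 + 2 = 170 (decimal)
Convert 正 (tally marks) → 5 (decimal)
Compute 170 ÷ 5 = 34
Convert 34 (decimal) → 34 = 10 + 10 + 10 + 4 → XXXIV (Roman numeral)
XXXIV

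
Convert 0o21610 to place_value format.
Convert 0o21610 (octal) → 2×4096 + 1×512 + 6×64 + 1×8 = 9096 (decimal)
Convert 9096 (decimal) → 9096 = 9×1000 + 9×10 + 6 → 9 thousands, 9 tens, 6 ones (place-value notation)
9 thousands, 9 tens, 6 ones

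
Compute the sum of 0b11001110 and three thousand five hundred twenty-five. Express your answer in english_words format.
Convert 0b11001110 (binary) → 128 + 64 + 8 + 4 + 2 = 206 (decimal)
Convert three thousand five hundred twenty-five (English words) → 3×1000 + 5×100 + 25 = 3525 (decimal)
Compute 206 + 3525 = 3731
Convert 3731 (decimal) → 3731 = 3×1000 + 7×100 + 31 → three thousand seven hundred thirty-one (English words)
three thousand seven hundred thirty-one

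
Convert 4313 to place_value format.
Convert 4313 (decimal) → 4313 = 4×1000 + 3×100 + 1×10 + 3 → 4 thousands, 3 hundreds, 1 ten, 3 ones (place-value notation)
4 thousands, 3 hundreds, 1 ten, 3 ones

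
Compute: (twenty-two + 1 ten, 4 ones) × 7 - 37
Convert twenty-two (English words) → 22 (decimal)
Convert 1 ten, 4 ones (place-value notation) → 1×10 + 4 = 14 (decimal)
Expression in decimal: (22 + 14) × 7 - 37
Parentheses first: 22 + 14 = 36
Multiply: 36 × 7 = 252
Subtract: 252 - 37 = 215
215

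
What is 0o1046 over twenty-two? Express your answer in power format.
Convert 0o1046 (octal) → 1×512 + 4×8 + 6 = 550 (decimal)
Convert twenty-two (English words) → 22 (decimal)
Compute 550 ÷ 22 = 25
Convert 25 (decimal) → 5^2 (power)
5^2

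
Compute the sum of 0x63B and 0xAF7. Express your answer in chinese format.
Convert 0x63B (hexadecimal) → 6×256 + 3×16 + 11 = 1595 (decimal)
Convert 0xAF7 (hexadecimal) → 10×256 + 15×16 + 7 = 2807 (decimal)
Compute 1595 + 2807 = 4402
Convert 4402 (decimal) → 4402 = 4×1000 + 4×100 + 2 → 四千四百零二 (Chinese numeral)
四千四百零二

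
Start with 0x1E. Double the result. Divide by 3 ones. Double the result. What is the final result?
Convert 0x1E (hexadecimal) → 1×16 + 14 = 30 (decimal)
Start: 30
30 × 2 = 60
Convert 3 ones (place-value notation) → 3 (decimal)
60 ÷ 3 = 20
20 × 2 = 40
40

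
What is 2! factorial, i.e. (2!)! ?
Convert 2! (factorial) → 2 (decimal)
Compute 2! = 2
2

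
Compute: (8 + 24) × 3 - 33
Parentheses first: 8 + 24 = 32
Multiply: 32 × 3 = 96
Subtract: 96 - 33 = 63
63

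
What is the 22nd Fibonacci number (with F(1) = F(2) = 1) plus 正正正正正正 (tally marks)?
The 22nd Fibonacci number (with F(1) = F(2) = 1) = 17711
Convert 正正正正正正 (tally marks) → 5 + 5 + 5 + 5 + 5 + 5 = 30 (decimal)
Compute 17711 + 30 = 17741
17741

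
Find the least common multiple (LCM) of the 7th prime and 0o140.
Convert the 7th prime (prime index) → 17 (decimal)
Convert 0o140 (octal) → 1×64 + 4×8 = 96 (decimal)
Compute lcm(17, 96) = 1632
1632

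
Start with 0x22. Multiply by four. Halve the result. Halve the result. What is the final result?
Convert 0x22 (hexadecimal) → 2×16 + 2 = 34 (decimal)
Start: 34
Convert four (English words) → 4 (decimal)
34 × 4 = 136
136 ÷ 2 = 68
68 ÷ 2 = 34
34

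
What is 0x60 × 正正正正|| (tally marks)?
Convert 0x60 (hexadecimal) → 6×16 = 96 (decimal)
Convert 正正正正|| (tally marks) → 5 + 5 + 5 + 5 + 2 = 22 (decimal)
Compute 96 × 22 = 2112
2112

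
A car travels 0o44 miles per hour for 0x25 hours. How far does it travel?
Convert 0o44 (octal) → 4×8 + 4 = 36 (decimal)
Convert 0x25 (hexadecimal) → 2×16 + 5 = 37 (decimal)
Compute 36 × 37 = 1332
1332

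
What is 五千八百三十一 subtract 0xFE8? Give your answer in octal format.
Convert 五千八百三十一 (Chinese numeral) → 5×1000 + 8×100 + 3×10 + 1 = 5831 (decimal)
Convert 0xFE8 (hexadecimal) → 15×256 + 14×16 + 8 = 4072 (decimal)
Compute 5831 - 4072 = 1759
Convert 1759 (decimal) → 1759 = 3×512 + 3×64 + 3×8 + 7 → 0o3337 (octal)
0o3337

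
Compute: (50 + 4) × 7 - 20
Parentheses first: 50 + 4 = 54
Multiply: 54 × 7 = 378
Subtract: 378 - 20 = 358
358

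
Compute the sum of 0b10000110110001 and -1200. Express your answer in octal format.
Convert 0b10000110110001 (binary) → 8192 + 256 + 128 + 32 + 16 + 1 = 8625 (decimal)
Compute 8625 + -1200 = 7425
Convert 7425 (decimal) → 7425 = 1×4096 + 6×512 + 4×64 + 1 → 0o16401 (octal)
0o16401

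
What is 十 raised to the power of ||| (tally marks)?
Convert 十 (Chinese numeral) → 1×10 = 10 (decimal)
Convert ||| (tally marks) → 3 (decimal)
Compute 10 ^ 3 = 1000
1000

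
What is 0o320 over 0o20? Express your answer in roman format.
Convert 0o320 (octal) → 3×64 + 2×8 = 208 (decimal)
Convert 0o20 (octal) → 2×8 = 16 (decimal)
Compute 208 ÷ 16 = 13
Convert 13 (decimal) → 13 = 10 + 1 + 1 + 1 → XIII (Roman numeral)
XIII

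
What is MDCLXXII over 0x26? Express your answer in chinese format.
Convert MDCLXXII (Roman numeral) → 1000 + 500 + 100 + 50 + 10 + 10 + 1 + 1 = 1672 (decimal)
Convert 0x26 (hexadecimal) → 2×16 + 6 = 38 (decimal)
Compute 1672 ÷ 38 = 44
Convert 44 (decimal) → 44 = 4×10 + 4 → 四十四 (Chinese numeral)
四十四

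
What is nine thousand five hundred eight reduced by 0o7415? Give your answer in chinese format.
Convert nine thousand five hundred eight (English words) → 9×1000 + 5×100 + 8 = 9508 (decimal)
Convert 0o7415 (octal) → 7×512 + 4×64 + 1×8 + 5 = 3853 (decimal)
Compute 9508 - 3853 = 5655
Convert 5655 (decimal) → 5655 = 5×1000 + 6×100 + 5×10 + 5 → 五千六百五十五 (Chinese numeral)
五千六百五十五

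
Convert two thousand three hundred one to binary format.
Convert two thousand three hundred one (English words) → 2×1000 + 3×100 + 1 = 2301 (decimal)
Convert 2301 (decimal) → 2301 = 2048 + 128 + 64 + 32 + 16 + 8 + 4 + 1 → 0b100011111101 (binary)
0b100011111101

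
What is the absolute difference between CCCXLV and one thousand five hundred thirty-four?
Convert CCCXLV (Roman numeral) → 100 + 100 + 100 + 40 + 5 = 345 (decimal)
Convert one thousand five hundred thirty-four (English words) → 1×1000 + 5×100 + 34 = 1534 (decimal)
Compute |345 - 1534| = 1189
1189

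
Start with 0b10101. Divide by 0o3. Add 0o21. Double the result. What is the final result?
Convert 0b10101 (binary) → 16 + 4 + 1 = 21 (decimal)
Start: 21
Convert 0o3 (octal) → 3 (decimal)
21 ÷ 3 = 7
Convert 0o21 (octal) → 2×8 + 1 = 17 (decimal)
7 + 17 = 24
24 × 2 = 48
48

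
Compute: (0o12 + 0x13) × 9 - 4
Convert 0o12 (octal) → 1×8 + 2 = 10 (decimal)
Convert 0x13 (hexadecimal) → 1×16 + 3 = 19 (decimal)
Expression in decimal: (10 + 19) × 9 - 4
Parentheses first: 10 + 19 = 29
Multiply: 29 × 9 = 261
Subtract: 261 - 4 = 257
257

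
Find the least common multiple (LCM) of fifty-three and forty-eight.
Convert fifty-three (English words) → 53 (decimal)
Convert forty-eight (English words) → 48 (decimal)
Compute lcm(53, 48) = 2544
2544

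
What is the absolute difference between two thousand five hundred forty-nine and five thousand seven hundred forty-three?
Convert two thousand five hundred forty-nine (English words) → 2×1000 + 5×100 + 49 = 2549 (decimal)
Convert five thousand seven hundred forty-three (English words) → 5×1000 + 7×100 + 43 = 5743 (decimal)
Compute |2549 - 5743| = 3194
3194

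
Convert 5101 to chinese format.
Convert 5101 (decimal) → 5101 = 5×1000 + 1×100 + 1 → 五千一百零一 (Chinese numeral)
五千一百零一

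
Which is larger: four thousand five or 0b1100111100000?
Convert four thousand five (English words) → 4×1000 + 5 = 4005 (decimal)
Convert 0b1100111100000 (binary) → 4096 + 2048 + 256 + 128 + 64 + 32 = 6624 (decimal)
Compare 4005 vs 6624: larger = 6624
6624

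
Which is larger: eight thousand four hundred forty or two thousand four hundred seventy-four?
Convert eight thousand four hundred forty (English words) → 8×1000 + 4×100 + 40 = 8440 (decimal)
Convert two thousand four hundred seventy-four (English words) → 2×1000 + 4×100 + 74 = 2474 (decimal)
Compare 8440 vs 2474: larger = 8440
8440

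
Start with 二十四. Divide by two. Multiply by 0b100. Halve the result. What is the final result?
Convert 二十四 (Chinese numeral) → 2×10 + 4 = 24 (decimal)
Start: 24
Convert two (English words) → 2 (decimal)
24 ÷ 2 = 12
Convert 0b100 (binary) → 4 (decimal)
12 × 4 = 48
48 ÷ 2 = 24
24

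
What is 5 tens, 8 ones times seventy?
Convert 5 tens, 8 ones (place-value notation) → 5×10 + 8 = 58 (decimal)
Convert seventy (English words) → 70 (decimal)
Compute 58 × 70 = 4060
4060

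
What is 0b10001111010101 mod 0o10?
Convert 0b10001111010101 (binary) → 8192 + 512 + 256 + 128 + 64 + 16 + 4 + 1 = 9173 (decimal)
Convert 0o10 (octal) → 1×8 = 8 (decimal)
Compute 9173 mod 8 = 5
5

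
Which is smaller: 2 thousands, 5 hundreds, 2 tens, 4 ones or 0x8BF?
Convert 2 thousands, 5 hundreds, 2 tens, 4 ones (place-value notation) → 2×1000 + 5×100 + 2×10 + 4 = 2524 (decimal)
Convert 0x8BF (hexadecimal) → 8×256 + 11×16 + 15 = 2239 (decimal)
Compare 2524 vs 2239: smaller = 2239
2239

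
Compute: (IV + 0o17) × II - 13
Convert IV (Roman numeral) → 4 (decimal)
Convert 0o17 (octal) → 1×8 + 7 = 15 (decimal)
Convert II (Roman numeral) → 1 + 1 = 2 (decimal)
Expression in decimal: (4 + 15) × 2 - 13
Parentheses first: 4 + 15 = 19
Multiply: 19 × 2 = 38
Subtract: 38 - 13 = 25
25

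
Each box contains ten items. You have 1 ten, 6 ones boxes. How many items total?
Convert ten (English words) → 10 (decimal)
Convert 1 ten, 6 ones (place-value notation) → 1×10 + 6 = 16 (decimal)
Compute 10 × 16 = 160
160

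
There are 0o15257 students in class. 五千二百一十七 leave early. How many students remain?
Convert 0o15257 (octal) → 1×4096 + 5×512 + 2×64 + 5×8 + 7 = 6831 (decimal)
Convert 五千二百一十七 (Chinese numeral) → 5×1000 + 2×100 + 1×10 + 7 = 5217 (decimal)
Compute 6831 - 5217 = 1614
1614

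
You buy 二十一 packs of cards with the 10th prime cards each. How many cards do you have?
Convert the 10th prime (prime index) → 29 (decimal)
Convert 二十一 (Chinese numeral) → 2×10 + 1 = 21 (decimal)
Compute 29 × 21 = 609
609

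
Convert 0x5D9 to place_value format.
Convert 0x5D9 (hexadecimal) → 5×256 + 13×16 + 9 = 1497 (decimal)
Convert 1497 (decimal) → 1497 = 1×1000 + 4×100 + 9×10 + 7 → 1 thousand, 4 hundreds, 9 tens, 7 ones (place-value notation)
1 thousand, 4 hundreds, 9 tens, 7 ones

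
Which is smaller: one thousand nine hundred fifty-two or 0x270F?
Convert one thousand nine hundred fifty-two (English words) → 1×1000 + 9×100 + 52 = 1952 (decimal)
Convert 0x270F (hexadecimal) → 2×4096 + 7×256 + 15 = 9999 (decimal)
Compare 1952 vs 9999: smaller = 1952
1952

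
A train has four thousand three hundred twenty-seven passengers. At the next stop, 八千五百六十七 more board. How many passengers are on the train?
Convert four thousand three hundred twenty-seven (English words) → 4×1000 + 3×100 + 27 = 4327 (decimal)
Convert 八千五百六十七 (Chinese numeral) → 8×1000 + 5×100 + 6×10 + 7 = 8567 (decimal)
Compute 4327 + 8567 = 12894
12894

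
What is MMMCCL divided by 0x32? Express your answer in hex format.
Convert MMMCCL (Roman numeral) → 1000 + 1000 + 1000 + 100 + 100 + 50 = 3250 (decimal)
Convert 0x32 (hexadecimal) → 3×16 + 2 = 50 (decimal)
Compute 3250 ÷ 50 = 65
Convert 65 (decimal) → 65 = 4×16 + 1 → 0x41 (hexadecimal)
0x41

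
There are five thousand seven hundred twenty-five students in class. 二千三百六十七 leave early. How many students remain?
Convert five thousand seven hundred twenty-five (English words) → 5×1000 + 7×100 + 25 = 5725 (decimal)
Convert 二千三百六十七 (Chinese numeral) → 2×1000 + 3×100 + 6×10 + 7 = 2367 (decimal)
Compute 5725 - 2367 = 3358
3358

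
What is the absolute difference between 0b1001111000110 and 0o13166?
Convert 0b1001111000110 (binary) → 4096 + 512 + 256 + 128 + 64 + 4 + 2 = 5062 (decimal)
Convert 0o13166 (octal) → 1×4096 + 3×512 + 1×64 + 6×8 + 6 = 5750 (decimal)
Compute |5062 - 5750| = 688
688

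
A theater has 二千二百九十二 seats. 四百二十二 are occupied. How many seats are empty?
Convert 二千二百九十二 (Chinese numeral) → 2×1000 + 2×100 + 9×10 + 2 = 2292 (decimal)
Convert 四百二十二 (Chinese numeral) → 4×100 + 2×10 + 2 = 422 (decimal)
Compute 2292 - 422 = 1870
1870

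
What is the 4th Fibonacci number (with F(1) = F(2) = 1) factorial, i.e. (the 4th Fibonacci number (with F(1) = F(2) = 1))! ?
Convert the 4th Fibonacci number (with F(1) = F(2) = 1) (Fibonacci index) → 1, 1, 2, 3 → 3 (decimal)
Compute 3! = 6
6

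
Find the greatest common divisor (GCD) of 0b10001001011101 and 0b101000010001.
Convert 0b10001001011101 (binary) → 8192 + 512 + 64 + 16 + 8 + 4 + 1 = 8797 (decimal)
Convert 0b101000010001 (binary) → 2048 + 512 + 16 + 1 = 2577 (decimal)
Compute gcd(8797, 2577) = 1
1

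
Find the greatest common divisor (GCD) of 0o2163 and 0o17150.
Convert 0o2163 (octal) → 2×512 + 1×64 + 6×8 + 3 = 1139 (decimal)
Convert 0o17150 (octal) → 1×4096 + 7×512 + 1×64 + 5×8 = 7784 (decimal)
Compute gcd(1139, 7784) = 1
1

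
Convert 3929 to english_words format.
Convert 3929 (decimal) → 3929 = 3×1000 + 9×100 + 29 → three thousand nine hundred twenty-nine (English words)
three thousand nine hundred twenty-nine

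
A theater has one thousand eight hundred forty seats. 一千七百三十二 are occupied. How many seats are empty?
Convert one thousand eight hundred forty (English words) → 1×1000 + 8×100 + 40 = 1840 (decimal)
Convert 一千七百三十二 (Chinese numeral) → 1×1000 + 7×100 + 3×10 + 2 = 1732 (decimal)
Compute 1840 - 1732 = 108
108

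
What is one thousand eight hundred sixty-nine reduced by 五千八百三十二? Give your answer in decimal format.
Convert one thousand eight hundred sixty-nine (English words) → 1×1000 + 8×100 + 69 = 1869 (decimal)
Convert 五千八百三十二 (Chinese numeral) → 5×1000 + 8×100 + 3×10 + 2 = 5832 (decimal)
Compute 1869 - 5832 = -3963
-3963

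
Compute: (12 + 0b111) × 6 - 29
Convert 0b111 (binary) → 4 + 2 + 1 = 7 (decimal)
Expression in decimal: (12 + 7) × 6 - 29
Parentheses first: 12 + 7 = 19
Multiply: 19 × 6 = 114
Subtract: 114 - 29 = 85
85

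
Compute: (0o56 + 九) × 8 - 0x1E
Convert 0o56 (octal) → 5×8 + 6 = 46 (decimal)
Convert 九 (Chinese numeral) → 9 (decimal)
Convert 0x1E (hexadecimal) → 1×16 + 14 = 30 (decimal)
Expression in decimal: (46 + 9) × 8 - 30
Parentheses first: 46 + 9 = 55
Multiply: 55 × 8 = 440
Subtract: 440 - 30 = 410
410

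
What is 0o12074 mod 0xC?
Convert 0o12074 (octal) → 1×4096 + 2×512 + 7×8 + 4 = 5180 (decimal)
Convert 0xC (hexadecimal) → 12 (decimal)
Compute 5180 mod 12 = 8
8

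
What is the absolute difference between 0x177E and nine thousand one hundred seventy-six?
Convert 0x177E (hexadecimal) → 1×4096 + 7×256 + 7×16 + 14 = 6014 (decimal)
Convert nine thousand one hundred seventy-six (English words) → 9×1000 + 1×100 + 76 = 9176 (decimal)
Compute |6014 - 9176| = 3162
3162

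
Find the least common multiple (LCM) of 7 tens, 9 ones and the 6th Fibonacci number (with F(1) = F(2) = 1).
Convert 7 tens, 9 ones (place-value notation) → 7×10 + 9 = 79 (decimal)
Convert the 6th Fibonacci number (with F(1) = F(2) = 1) (Fibonacci index) → 1, 1, 2, 3, 5, 8 → 8 (decimal)
Compute lcm(79, 8) = 632
632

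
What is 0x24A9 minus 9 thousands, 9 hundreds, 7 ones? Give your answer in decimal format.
Convert 0x24A9 (hexadecimal) → 2×4096 + 4×256 + 10×16 + 9 = 9385 (decimal)
Convert 9 thousands, 9 hundreds, 7 ones (place-value notation) → 9×1000 + 9×100 + 7 = 9907 (decimal)
Compute 9385 - 9907 = -522
-522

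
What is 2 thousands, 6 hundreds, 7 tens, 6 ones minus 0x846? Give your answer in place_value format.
Convert 2 thousands, 6 hundreds, 7 tens, 6 ones (place-value notation) → 2×1000 + 6×100 + 7×10 + 6 = 2676 (decimal)
Convert 0x846 (hexadecimal) → 8×256 + 4×16 + 6 = 2118 (decimal)
Compute 2676 - 2118 = 558
Convert 558 (decimal) → 558 = 5×100 + 5×10 + 8 → 5 hundreds, 5 tens, 8 ones (place-value notation)
5 hundreds, 5 tens, 8 ones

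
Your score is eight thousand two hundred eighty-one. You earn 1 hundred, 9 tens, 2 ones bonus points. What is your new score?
Convert eight thousand two hundred eighty-one (English words) → 8×1000 + 2×100 + 81 = 8281 (decimal)
Convert 1 hundred, 9 tens, 2 ones (place-value notation) → 1×100 + 9×10 + 2 = 192 (decimal)
Compute 8281 + 192 = 8473
8473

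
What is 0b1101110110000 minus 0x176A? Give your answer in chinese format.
Convert 0b1101110110000 (binary) → 4096 + 2048 + 512 + 256 + 128 + 32 + 16 = 7088 (decimal)
Convert 0x176A (hexadecimal) → 1×4096 + 7×256 + 6×16 + 10 = 5994 (decimal)
Compute 7088 - 5994 = 1094
Convert 1094 (decimal) → 1094 = 1×1000 + 9×10 + 4 → 一千零九十四 (Chinese numeral)
一千零九十四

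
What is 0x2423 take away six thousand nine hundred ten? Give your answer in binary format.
Convert 0x2423 (hexadecimal) → 2×4096 + 4×256 + 2×16 + 3 = 9251 (decimal)
Convert six thousand nine hundred ten (English words) → 6×1000 + 9×100 + 10 = 6910 (decimal)
Compute 9251 - 6910 = 2341
Convert 2341 (decimal) → 2341 = 2048 + 256 + 32 + 4 + 1 → 0b100100100101 (binary)
0b100100100101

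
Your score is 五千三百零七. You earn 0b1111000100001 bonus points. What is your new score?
Convert 五千三百零七 (Chinese numeral) → 5×1000 + 3×100 + 7 = 5307 (decimal)
Convert 0b1111000100001 (binary) → 4096 + 2048 + 1024 + 512 + 32 + 1 = 7713 (decimal)
Compute 5307 + 7713 = 13020
13020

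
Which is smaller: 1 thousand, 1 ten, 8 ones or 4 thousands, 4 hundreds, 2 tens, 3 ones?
Convert 1 thousand, 1 ten, 8 ones (place-value notation) → 1×1000 + 1×10 + 8 = 1018 (decimal)
Convert 4 thousands, 4 hundreds, 2 tens, 3 ones (place-value notation) → 4×1000 + 4×100 + 2×10 + 3 = 4423 (decimal)
Compare 1018 vs 4423: smaller = 1018
1018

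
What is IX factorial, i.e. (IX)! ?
Convert IX (Roman numeral) → 9 (decimal)
Compute 9! = 362880
362880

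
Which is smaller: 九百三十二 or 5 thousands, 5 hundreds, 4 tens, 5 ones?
Convert 九百三十二 (Chinese numeral) → 9×100 + 3×10 + 2 = 932 (decimal)
Convert 5 thousands, 5 hundreds, 4 tens, 5 ones (place-value notation) → 5×1000 + 5×100 + 4×10 + 5 = 5545 (decimal)
Compare 932 vs 5545: smaller = 932
932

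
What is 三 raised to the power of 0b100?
Convert 三 (Chinese numeral) → 3 (decimal)
Convert 0b100 (binary) → 4 (decimal)
Compute 3 ^ 4 = 81
81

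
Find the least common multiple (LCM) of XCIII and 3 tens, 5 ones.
Convert XCIII (Roman numeral) → 90 + 1 + 1 + 1 = 93 (decimal)
Convert 3 tens, 5 ones (place-value notation) → 3×10 + 5 = 35 (decimal)
Compute lcm(93, 35) = 3255
3255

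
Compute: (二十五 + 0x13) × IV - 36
Convert 二十五 (Chinese numeral) → 2×10 + 5 = 25 (decimal)
Convert 0x13 (hexadecimal) → 1×16 + 3 = 19 (decimal)
Convert IV (Roman numeral) → 4 (decimal)
Expression in decimal: (25 + 19) × 4 - 36
Parentheses first: 25 + 19 = 44
Multiply: 44 × 4 = 176
Subtract: 176 - 36 = 140
140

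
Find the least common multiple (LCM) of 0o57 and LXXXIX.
Convert 0o57 (octal) → 5×8 + 7 = 47 (decimal)
Convert LXXXIX (Roman numeral) → 50 + 10 + 10 + 10 + 9 = 89 (decimal)
Compute lcm(47, 89) = 4183
4183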